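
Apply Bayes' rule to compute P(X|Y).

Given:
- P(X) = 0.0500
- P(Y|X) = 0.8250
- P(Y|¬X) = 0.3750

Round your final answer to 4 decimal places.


Bayes' theorem: P(X|Y) = P(Y|X) × P(X) / P(Y)

Step 1: Calculate P(Y) using law of total probability
P(Y) = P(Y|X)P(X) + P(Y|¬X)P(¬X)
     = 0.8250 × 0.0500 + 0.3750 × 0.9500
     = 0.04125000 + 0.35625000
     = 0.39750000

Step 2: Apply Bayes' theorem
P(X|Y) = P(Y|X) × P(X) / P(Y)
       = 0.04125000 / 0.39750000
       = 0.1038


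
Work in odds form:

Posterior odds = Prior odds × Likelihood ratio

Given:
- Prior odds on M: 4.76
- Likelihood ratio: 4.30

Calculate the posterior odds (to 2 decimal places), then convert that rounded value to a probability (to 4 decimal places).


Step 1: Calculate posterior odds
Posterior odds = Prior odds × LR
               = 4.76 × 4.30
               = 20.47

Step 2: Convert to probability
P(M|E) = Posterior odds / (1 + Posterior odds)
       = 20.47 / (1 + 20.47)
       = 20.47 / 21.47
       = 0.9534

The evidence increased P(M) from 0.8264 to 0.9534.


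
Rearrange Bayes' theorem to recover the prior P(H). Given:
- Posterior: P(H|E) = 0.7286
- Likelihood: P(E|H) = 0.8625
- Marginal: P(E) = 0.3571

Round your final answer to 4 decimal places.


From Bayes' theorem: P(H|E) = P(E|H) × P(H) / P(E)

Rearranging for P(H):
P(H) = P(H|E) × P(E) / P(E|H)
     = 0.7286 × 0.3571 / 0.8625
     = 0.26018306 / 0.8625
     = 0.3017


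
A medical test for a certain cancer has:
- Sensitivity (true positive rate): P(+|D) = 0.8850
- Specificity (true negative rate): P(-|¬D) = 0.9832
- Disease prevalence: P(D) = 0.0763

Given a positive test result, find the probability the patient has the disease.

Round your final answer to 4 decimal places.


Let D = has disease, + = positive test

Given:
- P(D) = 0.0763 (prevalence)
- P(+|D) = 0.8850 (sensitivity)
- P(-|¬D) = 0.9832 (specificity)
- P(+|¬D) = 0.0168 (false positive rate = 1 - specificity)

Step 1: Find P(+)
P(+) = P(+|D)P(D) + P(+|¬D)P(¬D)
     = 0.8850 × 0.0763 + 0.0168 × 0.9237
     = 0.06752550 + 0.01551816
     = 0.08304366

Step 2: Apply Bayes' theorem for P(D|+)
P(D|+) = P(+|D)P(D) / P(+)
       = 0.06752550 / 0.08304366
       = 0.8131


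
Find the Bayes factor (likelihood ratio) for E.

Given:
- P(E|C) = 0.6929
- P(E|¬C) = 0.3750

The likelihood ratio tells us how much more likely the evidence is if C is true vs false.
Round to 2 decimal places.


Likelihood Ratio (LR) = P(E|C) / P(E|¬C)

LR = 0.6929 / 0.3750
   = 1.85

The evidence is 1.85 times more likely if C is true than if C is false.
Since LR > 1, the evidence supports C over ¬C.


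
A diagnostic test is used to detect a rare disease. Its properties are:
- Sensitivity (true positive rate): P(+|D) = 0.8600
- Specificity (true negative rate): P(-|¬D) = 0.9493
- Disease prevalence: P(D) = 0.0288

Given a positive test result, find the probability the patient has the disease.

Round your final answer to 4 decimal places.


Let D = has disease, + = positive test

Given:
- P(D) = 0.0288 (prevalence)
- P(+|D) = 0.8600 (sensitivity)
- P(-|¬D) = 0.9493 (specificity)
- P(+|¬D) = 0.0507 (false positive rate = 1 - specificity)

Step 1: Find P(+)
P(+) = P(+|D)P(D) + P(+|¬D)P(¬D)
     = 0.8600 × 0.0288 + 0.0507 × 0.9712
     = 0.02476800 + 0.04923984
     = 0.07400784

Step 2: Apply Bayes' theorem for P(D|+)
P(D|+) = P(+|D)P(D) / P(+)
       = 0.02476800 / 0.07400784
       = 0.3347


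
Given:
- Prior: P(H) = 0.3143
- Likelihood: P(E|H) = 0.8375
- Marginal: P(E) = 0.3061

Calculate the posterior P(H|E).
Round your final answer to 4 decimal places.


Using Bayes' theorem:

P(H|E) = P(E|H) × P(H) / P(E)
       = 0.8375 × 0.3143 / 0.3061
       = 0.26322625 / 0.3061
       = 0.8599

The evidence strengthens our belief in H.
Prior: 0.3143 → Posterior: 0.8599


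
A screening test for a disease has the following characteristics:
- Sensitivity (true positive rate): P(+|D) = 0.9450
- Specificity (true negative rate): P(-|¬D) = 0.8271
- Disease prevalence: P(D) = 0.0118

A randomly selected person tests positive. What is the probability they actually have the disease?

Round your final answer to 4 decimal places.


Let D = has disease, + = positive test

Given:
- P(D) = 0.0118 (prevalence)
- P(+|D) = 0.9450 (sensitivity)
- P(-|¬D) = 0.8271 (specificity)
- P(+|¬D) = 0.1729 (false positive rate = 1 - specificity)

Step 1: Find P(+)
P(+) = P(+|D)P(D) + P(+|¬D)P(¬D)
     = 0.9450 × 0.0118 + 0.1729 × 0.9882
     = 0.01115100 + 0.17085978
     = 0.18201078

Step 2: Apply Bayes' theorem for P(D|+)
P(D|+) = P(+|D)P(D) / P(+)
       = 0.01115100 / 0.18201078
       = 0.0613


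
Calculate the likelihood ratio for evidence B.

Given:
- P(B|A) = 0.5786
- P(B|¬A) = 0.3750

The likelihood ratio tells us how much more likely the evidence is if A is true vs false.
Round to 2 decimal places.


Likelihood Ratio (LR) = P(B|A) / P(B|¬A)

LR = 0.5786 / 0.3750
   = 1.54

The evidence is 1.54 times more likely if A is true than if A is false.
LR > 1, so observing B raises the odds in favor of A.


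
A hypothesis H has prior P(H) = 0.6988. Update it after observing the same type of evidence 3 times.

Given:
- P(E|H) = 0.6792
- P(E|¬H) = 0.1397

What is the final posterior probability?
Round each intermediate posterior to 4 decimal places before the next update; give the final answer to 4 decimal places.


Sequential Bayesian updating:

Initial prior: P(H) = 0.6988

Update 1:
  P(E) = 0.6792 × 0.6988 + 0.1397 × 0.3012 = 0.47462496 + 0.04207764 = 0.51670260
  P(H|E) = 0.47462496 / 0.51670260 = 0.9186

Update 2:
  P(E) = 0.6792 × 0.9186 + 0.1397 × 0.0814 = 0.62391312 + 0.01137158 = 0.63528470
  P(H|E) = 0.62391312 / 0.63528470 = 0.9821

Update 3:
  P(E) = 0.6792 × 0.9821 + 0.1397 × 0.0179 = 0.66704232 + 0.00250063 = 0.66954295
  P(H|E) = 0.66704232 / 0.66954295 = 0.9963

Final posterior: 0.9963


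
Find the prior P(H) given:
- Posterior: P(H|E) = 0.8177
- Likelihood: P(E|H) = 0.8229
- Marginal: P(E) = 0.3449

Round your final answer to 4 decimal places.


From Bayes' theorem: P(H|E) = P(E|H) × P(H) / P(E)

Rearranging for P(H):
P(H) = P(H|E) × P(E) / P(E|H)
     = 0.8177 × 0.3449 / 0.8229
     = 0.28202473 / 0.8229
     = 0.3427


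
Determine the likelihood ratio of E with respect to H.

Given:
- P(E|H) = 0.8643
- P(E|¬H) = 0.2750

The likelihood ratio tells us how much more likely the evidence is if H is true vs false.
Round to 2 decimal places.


Likelihood Ratio (LR) = P(E|H) / P(E|¬H)

LR = 0.8643 / 0.2750
   = 3.14

The evidence is 3.14 times more likely if H is true than if H is false.
Since LR > 1, the evidence supports H over ¬H.


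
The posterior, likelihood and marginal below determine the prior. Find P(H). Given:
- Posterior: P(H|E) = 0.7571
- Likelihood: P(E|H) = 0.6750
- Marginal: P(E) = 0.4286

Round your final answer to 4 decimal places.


From Bayes' theorem: P(H|E) = P(E|H) × P(H) / P(E)

Rearranging for P(H):
P(H) = P(H|E) × P(E) / P(E|H)
     = 0.7571 × 0.4286 / 0.6750
     = 0.32449306 / 0.6750
     = 0.4807


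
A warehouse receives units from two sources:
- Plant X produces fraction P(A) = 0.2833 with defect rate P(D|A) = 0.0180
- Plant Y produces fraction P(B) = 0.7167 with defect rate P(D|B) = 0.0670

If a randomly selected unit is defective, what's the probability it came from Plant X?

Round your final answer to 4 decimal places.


Let A = from Plant X, D = defective

Given:
- P(A) = 0.2833, P(B) = 0.7167
- P(D|A) = 0.0180, P(D|B) = 0.0670

Step 1: Find P(D)
P(D) = P(D|A)P(A) + P(D|B)P(B)
     = 0.0180 × 0.2833 + 0.0670 × 0.7167
     = 0.00509940 + 0.04801890
     = 0.05311830

Step 2: Apply Bayes' theorem
P(A|D) = P(D|A)P(A) / P(D)
       = 0.00509940 / 0.05311830
       = 0.0960


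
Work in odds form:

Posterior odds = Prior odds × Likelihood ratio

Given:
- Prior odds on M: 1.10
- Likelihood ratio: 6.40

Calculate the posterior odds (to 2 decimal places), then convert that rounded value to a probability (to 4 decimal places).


Step 1: Calculate posterior odds
Posterior odds = Prior odds × LR
               = 1.10 × 6.40
               = 7.04

Step 2: Convert to probability
P(M|E) = Posterior odds / (1 + Posterior odds)
       = 7.04 / (1 + 7.04)
       = 7.04 / 8.04
       = 0.8756

The evidence increased P(M) from 0.5238 to 0.8756.


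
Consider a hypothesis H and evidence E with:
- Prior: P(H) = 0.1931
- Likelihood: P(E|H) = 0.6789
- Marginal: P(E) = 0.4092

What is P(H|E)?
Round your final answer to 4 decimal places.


Using Bayes' theorem:

P(H|E) = P(E|H) × P(H) / P(E)
       = 0.6789 × 0.1931 / 0.4092
       = 0.13109559 / 0.4092
       = 0.3204

The evidence strengthens our belief in H.
Prior: 0.1931 → Posterior: 0.3204


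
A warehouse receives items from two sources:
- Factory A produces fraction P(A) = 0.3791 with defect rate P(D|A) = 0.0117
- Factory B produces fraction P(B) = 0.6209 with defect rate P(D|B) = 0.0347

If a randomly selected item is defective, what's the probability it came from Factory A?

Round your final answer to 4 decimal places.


Let A = from Factory A, D = defective

Given:
- P(A) = 0.3791, P(B) = 0.6209
- P(D|A) = 0.0117, P(D|B) = 0.0347

Step 1: Find P(D)
P(D) = P(D|A)P(A) + P(D|B)P(B)
     = 0.0117 × 0.3791 + 0.0347 × 0.6209
     = 0.00443547 + 0.02154523
     = 0.02598070

Step 2: Apply Bayes' theorem
P(A|D) = P(D|A)P(A) / P(D)
       = 0.00443547 / 0.02598070
       = 0.1707


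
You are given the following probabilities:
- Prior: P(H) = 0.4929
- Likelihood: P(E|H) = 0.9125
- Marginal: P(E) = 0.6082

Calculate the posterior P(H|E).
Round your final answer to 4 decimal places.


Using Bayes' theorem:

P(H|E) = P(E|H) × P(H) / P(E)
       = 0.9125 × 0.4929 / 0.6082
       = 0.44977125 / 0.6082
       = 0.7395

The evidence strengthens our belief in H.
Prior: 0.4929 → Posterior: 0.7395


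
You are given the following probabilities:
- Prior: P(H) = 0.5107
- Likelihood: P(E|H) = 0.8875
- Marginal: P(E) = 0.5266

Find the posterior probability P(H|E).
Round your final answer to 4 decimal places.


Using Bayes' theorem:

P(H|E) = P(E|H) × P(H) / P(E)
       = 0.8875 × 0.5107 / 0.5266
       = 0.45324625 / 0.5266
       = 0.8607

The evidence strengthens our belief in H.
Prior: 0.5107 → Posterior: 0.8607


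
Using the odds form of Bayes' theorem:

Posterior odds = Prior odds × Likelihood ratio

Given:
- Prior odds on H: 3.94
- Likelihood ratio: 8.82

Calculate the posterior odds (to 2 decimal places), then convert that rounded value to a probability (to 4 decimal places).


Step 1: Calculate posterior odds
Posterior odds = Prior odds × LR
               = 3.94 × 8.82
               = 34.75

Step 2: Convert to probability
P(H|E) = Posterior odds / (1 + Posterior odds)
       = 34.75 / (1 + 34.75)
       = 34.75 / 35.75
       = 0.9720

The evidence increased P(H) from 0.7976 to 0.9720.


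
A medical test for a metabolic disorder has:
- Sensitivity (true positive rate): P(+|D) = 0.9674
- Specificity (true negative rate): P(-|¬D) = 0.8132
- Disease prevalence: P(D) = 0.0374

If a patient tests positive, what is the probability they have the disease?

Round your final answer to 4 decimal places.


Let D = has disease, + = positive test

Given:
- P(D) = 0.0374 (prevalence)
- P(+|D) = 0.9674 (sensitivity)
- P(-|¬D) = 0.8132 (specificity)
- P(+|¬D) = 0.1868 (false positive rate = 1 - specificity)

Step 1: Find P(+)
P(+) = P(+|D)P(D) + P(+|¬D)P(¬D)
     = 0.9674 × 0.0374 + 0.1868 × 0.9626
     = 0.03618076 + 0.17981368
     = 0.21599444

Step 2: Apply Bayes' theorem for P(D|+)
P(D|+) = P(+|D)P(D) / P(+)
       = 0.03618076 / 0.21599444
       = 0.1675


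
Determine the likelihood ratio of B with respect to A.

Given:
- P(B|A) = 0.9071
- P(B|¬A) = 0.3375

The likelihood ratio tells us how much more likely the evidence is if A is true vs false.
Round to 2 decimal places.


Likelihood Ratio (LR) = P(B|A) / P(B|¬A)

LR = 0.9071 / 0.3375
   = 2.69

The evidence is 2.69 times more likely if A is true than if A is false.
Since LR > 1, the evidence supports A over ¬A.


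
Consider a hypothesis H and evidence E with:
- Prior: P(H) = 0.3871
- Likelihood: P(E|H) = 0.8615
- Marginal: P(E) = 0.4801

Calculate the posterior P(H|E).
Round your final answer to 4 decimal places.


Using Bayes' theorem:

P(H|E) = P(E|H) × P(H) / P(E)
       = 0.8615 × 0.3871 / 0.4801
       = 0.33348665 / 0.4801
       = 0.6946

The evidence strengthens our belief in H.
Prior: 0.3871 → Posterior: 0.6946


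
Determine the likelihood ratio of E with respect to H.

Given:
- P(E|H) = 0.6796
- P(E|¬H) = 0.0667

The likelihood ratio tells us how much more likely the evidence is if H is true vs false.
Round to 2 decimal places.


Likelihood Ratio (LR) = P(E|H) / P(E|¬H)

LR = 0.6796 / 0.0667
   = 10.19

The evidence is 10.19 times more likely if H is true than if H is false.
LR > 1, so observing E raises the odds in favor of H.


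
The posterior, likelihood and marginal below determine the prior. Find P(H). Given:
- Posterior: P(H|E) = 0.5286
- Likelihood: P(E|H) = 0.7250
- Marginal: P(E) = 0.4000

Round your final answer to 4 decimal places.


From Bayes' theorem: P(H|E) = P(E|H) × P(H) / P(E)

Rearranging for P(H):
P(H) = P(H|E) × P(E) / P(E|H)
     = 0.5286 × 0.4000 / 0.7250
     = 0.21144000 / 0.7250
     = 0.2916


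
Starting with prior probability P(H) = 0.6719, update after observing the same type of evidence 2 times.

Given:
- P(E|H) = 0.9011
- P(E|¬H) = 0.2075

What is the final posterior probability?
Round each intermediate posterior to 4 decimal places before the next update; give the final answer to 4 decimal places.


Sequential Bayesian updating:

Initial prior: P(H) = 0.6719

Update 1:
  P(E) = 0.9011 × 0.6719 + 0.2075 × 0.3281 = 0.60544909 + 0.06808075 = 0.67352984
  P(H|E) = 0.60544909 / 0.67352984 = 0.8989

Update 2:
  P(E) = 0.9011 × 0.8989 + 0.2075 × 0.1011 = 0.80999879 + 0.02097825 = 0.83097704
  P(H|E) = 0.80999879 / 0.83097704 = 0.9748

Final posterior: 0.9748


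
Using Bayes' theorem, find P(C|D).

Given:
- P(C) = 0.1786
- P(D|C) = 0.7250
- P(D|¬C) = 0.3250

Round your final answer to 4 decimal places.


Bayes' theorem: P(C|D) = P(D|C) × P(C) / P(D)

Step 1: Calculate P(D) using law of total probability
P(D) = P(D|C)P(C) + P(D|¬C)P(¬C)
     = 0.7250 × 0.1786 + 0.3250 × 0.8214
     = 0.12948500 + 0.26695500
     = 0.39644000

Step 2: Apply Bayes' theorem
P(C|D) = P(D|C) × P(C) / P(D)
       = 0.12948500 / 0.39644000
       = 0.3266


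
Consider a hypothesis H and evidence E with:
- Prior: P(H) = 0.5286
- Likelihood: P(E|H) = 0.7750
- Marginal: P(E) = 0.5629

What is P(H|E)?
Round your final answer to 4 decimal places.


Using Bayes' theorem:

P(H|E) = P(E|H) × P(H) / P(E)
       = 0.7750 × 0.5286 / 0.5629
       = 0.40966500 / 0.5629
       = 0.7278

The evidence strengthens our belief in H.
Prior: 0.5286 → Posterior: 0.7278


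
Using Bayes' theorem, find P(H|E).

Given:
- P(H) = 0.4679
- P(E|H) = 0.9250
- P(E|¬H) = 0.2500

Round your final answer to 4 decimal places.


Bayes' theorem: P(H|E) = P(E|H) × P(H) / P(E)

Step 1: Calculate P(E) using law of total probability
P(E) = P(E|H)P(H) + P(E|¬H)P(¬H)
     = 0.9250 × 0.4679 + 0.2500 × 0.5321
     = 0.43280750 + 0.13302500
     = 0.56583250

Step 2: Apply Bayes' theorem
P(H|E) = P(E|H) × P(H) / P(E)
       = 0.43280750 / 0.56583250
       = 0.7649


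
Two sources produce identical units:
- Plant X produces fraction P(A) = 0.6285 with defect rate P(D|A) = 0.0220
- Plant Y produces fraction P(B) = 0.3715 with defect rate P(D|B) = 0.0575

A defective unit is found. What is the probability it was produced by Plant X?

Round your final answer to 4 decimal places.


Let A = from Plant X, D = defective

Given:
- P(A) = 0.6285, P(B) = 0.3715
- P(D|A) = 0.0220, P(D|B) = 0.0575

Step 1: Find P(D)
P(D) = P(D|A)P(A) + P(D|B)P(B)
     = 0.0220 × 0.6285 + 0.0575 × 0.3715
     = 0.01382700 + 0.02136125
     = 0.03518825

Step 2: Apply Bayes' theorem
P(A|D) = P(D|A)P(A) / P(D)
       = 0.01382700 / 0.03518825
       = 0.3929


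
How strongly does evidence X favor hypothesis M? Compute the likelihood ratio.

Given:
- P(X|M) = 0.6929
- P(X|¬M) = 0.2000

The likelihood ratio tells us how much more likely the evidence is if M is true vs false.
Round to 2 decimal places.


Likelihood Ratio (LR) = P(X|M) / P(X|¬M)

LR = 0.6929 / 0.2000
   = 3.46

The evidence is 3.46 times more likely if M is true than if M is false.
Because LR exceeds 1, X is evidence for M.


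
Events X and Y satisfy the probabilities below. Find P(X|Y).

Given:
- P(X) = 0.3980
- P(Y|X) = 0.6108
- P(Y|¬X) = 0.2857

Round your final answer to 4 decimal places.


Bayes' theorem: P(X|Y) = P(Y|X) × P(X) / P(Y)

Step 1: Calculate P(Y) using law of total probability
P(Y) = P(Y|X)P(X) + P(Y|¬X)P(¬X)
     = 0.6108 × 0.3980 + 0.2857 × 0.6020
     = 0.24309840 + 0.17199140
     = 0.41508980

Step 2: Apply Bayes' theorem
P(X|Y) = P(Y|X) × P(X) / P(Y)
       = 0.24309840 / 0.41508980
       = 0.5857


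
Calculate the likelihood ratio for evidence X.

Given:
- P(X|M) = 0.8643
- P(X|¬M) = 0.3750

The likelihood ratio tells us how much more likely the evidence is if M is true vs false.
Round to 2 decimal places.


Likelihood Ratio (LR) = P(X|M) / P(X|¬M)

LR = 0.8643 / 0.3750
   = 2.30

The evidence is 2.30 times more likely if M is true than if M is false.
Because LR exceeds 1, X is evidence for M.


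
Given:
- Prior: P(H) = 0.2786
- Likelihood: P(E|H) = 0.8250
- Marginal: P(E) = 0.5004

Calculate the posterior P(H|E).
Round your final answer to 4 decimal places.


Using Bayes' theorem:

P(H|E) = P(E|H) × P(H) / P(E)
       = 0.8250 × 0.2786 / 0.5004
       = 0.22984500 / 0.5004
       = 0.4593

The evidence strengthens our belief in H.
Prior: 0.2786 → Posterior: 0.4593


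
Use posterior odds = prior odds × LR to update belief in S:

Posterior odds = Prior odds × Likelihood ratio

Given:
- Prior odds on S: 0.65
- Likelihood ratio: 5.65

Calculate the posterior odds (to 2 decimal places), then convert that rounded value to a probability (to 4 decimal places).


Step 1: Calculate posterior odds
Posterior odds = Prior odds × LR
               = 0.65 × 5.65
               = 3.67

Step 2: Convert to probability
P(S|E) = Posterior odds / (1 + Posterior odds)
       = 3.67 / (1 + 3.67)
       = 3.67 / 4.67
       = 0.7859

The evidence increased P(S) from 0.3939 to 0.7859.


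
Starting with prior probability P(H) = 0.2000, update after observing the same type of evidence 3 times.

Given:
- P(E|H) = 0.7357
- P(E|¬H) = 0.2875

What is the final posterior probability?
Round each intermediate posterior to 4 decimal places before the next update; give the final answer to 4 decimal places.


Sequential Bayesian updating:

Initial prior: P(H) = 0.2000

Update 1:
  P(E) = 0.7357 × 0.2000 + 0.2875 × 0.8000 = 0.14714000 + 0.23000000 = 0.37714000
  P(H|E) = 0.14714000 / 0.37714000 = 0.3901

Update 2:
  P(E) = 0.7357 × 0.3901 + 0.2875 × 0.6099 = 0.28699657 + 0.17534625 = 0.46234282
  P(H|E) = 0.28699657 / 0.46234282 = 0.6207

Update 3:
  P(E) = 0.7357 × 0.6207 + 0.2875 × 0.3793 = 0.45664899 + 0.10904875 = 0.56569774
  P(H|E) = 0.45664899 / 0.56569774 = 0.8072

Final posterior: 0.8072


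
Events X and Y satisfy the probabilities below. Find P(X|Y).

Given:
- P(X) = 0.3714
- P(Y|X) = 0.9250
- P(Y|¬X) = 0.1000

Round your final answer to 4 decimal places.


Bayes' theorem: P(X|Y) = P(Y|X) × P(X) / P(Y)

Step 1: Calculate P(Y) using law of total probability
P(Y) = P(Y|X)P(X) + P(Y|¬X)P(¬X)
     = 0.9250 × 0.3714 + 0.1000 × 0.6286
     = 0.34354500 + 0.06286000
     = 0.40640500

Step 2: Apply Bayes' theorem
P(X|Y) = P(Y|X) × P(X) / P(Y)
       = 0.34354500 / 0.40640500
       = 0.8453


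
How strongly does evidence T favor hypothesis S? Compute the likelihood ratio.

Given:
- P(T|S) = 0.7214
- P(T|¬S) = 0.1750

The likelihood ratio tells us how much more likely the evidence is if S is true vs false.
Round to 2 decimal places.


Likelihood Ratio (LR) = P(T|S) / P(T|¬S)

LR = 0.7214 / 0.1750
   = 4.12

The evidence is 4.12 times more likely if S is true than if S is false.
Because LR exceeds 1, T is evidence for S.


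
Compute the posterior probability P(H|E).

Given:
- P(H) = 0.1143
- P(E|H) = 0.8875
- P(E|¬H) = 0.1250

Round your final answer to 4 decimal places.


Bayes' theorem: P(H|E) = P(E|H) × P(H) / P(E)

Step 1: Calculate P(E) using law of total probability
P(E) = P(E|H)P(H) + P(E|¬H)P(¬H)
     = 0.8875 × 0.1143 + 0.1250 × 0.8857
     = 0.10144125 + 0.11071250
     = 0.21215375

Step 2: Apply Bayes' theorem
P(H|E) = P(E|H) × P(H) / P(E)
       = 0.10144125 / 0.21215375
       = 0.4781


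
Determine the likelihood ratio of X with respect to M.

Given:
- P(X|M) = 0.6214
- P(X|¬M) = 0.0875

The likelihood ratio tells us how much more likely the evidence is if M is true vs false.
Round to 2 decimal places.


Likelihood Ratio (LR) = P(X|M) / P(X|¬M)

LR = 0.6214 / 0.0875
   = 7.10

The evidence is 7.10 times more likely if M is true than if M is false.
Because LR exceeds 1, X is evidence for M.


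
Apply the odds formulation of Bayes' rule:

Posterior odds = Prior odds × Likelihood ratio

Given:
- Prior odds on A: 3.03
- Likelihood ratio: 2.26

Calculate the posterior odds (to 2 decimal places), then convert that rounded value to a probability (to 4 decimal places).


Step 1: Calculate posterior odds
Posterior odds = Prior odds × LR
               = 3.03 × 2.26
               = 6.85

Step 2: Convert to probability
P(A|E) = Posterior odds / (1 + Posterior odds)
       = 6.85 / (1 + 6.85)
       = 6.85 / 7.85
       = 0.8726

The evidence increased P(A) from 0.7519 to 0.8726.


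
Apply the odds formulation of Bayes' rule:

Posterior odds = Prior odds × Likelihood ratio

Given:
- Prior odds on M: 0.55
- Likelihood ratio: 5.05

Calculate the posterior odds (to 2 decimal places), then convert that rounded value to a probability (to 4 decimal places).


Step 1: Calculate posterior odds
Posterior odds = Prior odds × LR
               = 0.55 × 5.05
               = 2.78

Step 2: Convert to probability
P(M|E) = Posterior odds / (1 + Posterior odds)
       = 2.78 / (1 + 2.78)
       = 2.78 / 3.78
       = 0.7354

The evidence increased P(M) from 0.3548 to 0.7354.


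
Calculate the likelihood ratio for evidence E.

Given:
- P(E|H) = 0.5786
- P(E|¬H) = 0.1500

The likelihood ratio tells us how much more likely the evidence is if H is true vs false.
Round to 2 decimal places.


Likelihood Ratio (LR) = P(E|H) / P(E|¬H)

LR = 0.5786 / 0.1500
   = 3.86

The evidence is 3.86 times more likely if H is true than if H is false.
LR > 1, so observing E raises the odds in favor of H.


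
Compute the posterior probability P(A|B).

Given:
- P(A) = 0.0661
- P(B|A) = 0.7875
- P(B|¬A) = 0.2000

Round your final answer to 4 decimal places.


Bayes' theorem: P(A|B) = P(B|A) × P(A) / P(B)

Step 1: Calculate P(B) using law of total probability
P(B) = P(B|A)P(A) + P(B|¬A)P(¬A)
     = 0.7875 × 0.0661 + 0.2000 × 0.9339
     = 0.05205375 + 0.18678000
     = 0.23883375

Step 2: Apply Bayes' theorem
P(A|B) = P(B|A) × P(A) / P(B)
       = 0.05205375 / 0.23883375
       = 0.2179


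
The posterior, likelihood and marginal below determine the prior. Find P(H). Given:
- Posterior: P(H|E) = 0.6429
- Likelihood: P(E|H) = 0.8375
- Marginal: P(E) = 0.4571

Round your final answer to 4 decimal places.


From Bayes' theorem: P(H|E) = P(E|H) × P(H) / P(E)

Rearranging for P(H):
P(H) = P(H|E) × P(E) / P(E|H)
     = 0.6429 × 0.4571 / 0.8375
     = 0.29386959 / 0.8375
     = 0.3509


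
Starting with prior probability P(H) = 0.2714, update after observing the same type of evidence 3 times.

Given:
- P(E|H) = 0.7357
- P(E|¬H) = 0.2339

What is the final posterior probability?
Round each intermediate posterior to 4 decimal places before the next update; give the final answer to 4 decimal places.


Sequential Bayesian updating:

Initial prior: P(H) = 0.2714

Update 1:
  P(E) = 0.7357 × 0.2714 + 0.2339 × 0.7286 = 0.19966898 + 0.17041954 = 0.37008852
  P(H|E) = 0.19966898 / 0.37008852 = 0.5395

Update 2:
  P(E) = 0.7357 × 0.5395 + 0.2339 × 0.4605 = 0.39691015 + 0.10771095 = 0.50462110
  P(H|E) = 0.39691015 / 0.50462110 = 0.7866

Update 3:
  P(E) = 0.7357 × 0.7866 + 0.2339 × 0.2134 = 0.57870162 + 0.04991426 = 0.62861588
  P(H|E) = 0.57870162 / 0.62861588 = 0.9206

Final posterior: 0.9206


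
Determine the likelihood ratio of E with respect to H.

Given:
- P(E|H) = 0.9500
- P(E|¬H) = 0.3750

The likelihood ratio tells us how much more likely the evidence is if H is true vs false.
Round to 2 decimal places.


Likelihood Ratio (LR) = P(E|H) / P(E|¬H)

LR = 0.9500 / 0.3750
   = 2.53

The evidence is 2.53 times more likely if H is true than if H is false.
Since LR > 1, the evidence supports H over ¬H.


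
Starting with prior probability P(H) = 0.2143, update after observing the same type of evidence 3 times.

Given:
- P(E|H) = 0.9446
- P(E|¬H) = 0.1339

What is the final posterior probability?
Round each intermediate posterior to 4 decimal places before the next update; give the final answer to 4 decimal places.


Sequential Bayesian updating:

Initial prior: P(H) = 0.2143

Update 1:
  P(E) = 0.9446 × 0.2143 + 0.1339 × 0.7857 = 0.20242778 + 0.10520523 = 0.30763301
  P(H|E) = 0.20242778 / 0.30763301 = 0.6580

Update 2:
  P(E) = 0.9446 × 0.6580 + 0.1339 × 0.3420 = 0.62154680 + 0.04579380 = 0.66734060
  P(H|E) = 0.62154680 / 0.66734060 = 0.9314

Update 3:
  P(E) = 0.9446 × 0.9314 + 0.1339 × 0.0686 = 0.87980044 + 0.00918554 = 0.88898598
  P(H|E) = 0.87980044 / 0.88898598 = 0.9897

Final posterior: 0.9897


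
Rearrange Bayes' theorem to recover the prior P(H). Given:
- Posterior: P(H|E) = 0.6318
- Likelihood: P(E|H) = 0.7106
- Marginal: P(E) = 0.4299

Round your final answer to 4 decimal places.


From Bayes' theorem: P(H|E) = P(E|H) × P(H) / P(E)

Rearranging for P(H):
P(H) = P(H|E) × P(E) / P(E|H)
     = 0.6318 × 0.4299 / 0.7106
     = 0.27161082 / 0.7106
     = 0.3822


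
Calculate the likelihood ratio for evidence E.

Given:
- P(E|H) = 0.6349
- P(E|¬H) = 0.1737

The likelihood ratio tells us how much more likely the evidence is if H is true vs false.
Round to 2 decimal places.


Likelihood Ratio (LR) = P(E|H) / P(E|¬H)

LR = 0.6349 / 0.1737
   = 3.66

The evidence is 3.66 times more likely if H is true than if H is false.
Since LR > 1, the evidence supports H over ¬H.


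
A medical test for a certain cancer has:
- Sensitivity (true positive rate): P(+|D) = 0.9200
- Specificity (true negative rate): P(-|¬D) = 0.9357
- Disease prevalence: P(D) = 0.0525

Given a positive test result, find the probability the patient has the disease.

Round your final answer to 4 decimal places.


Let D = has disease, + = positive test

Given:
- P(D) = 0.0525 (prevalence)
- P(+|D) = 0.9200 (sensitivity)
- P(-|¬D) = 0.9357 (specificity)
- P(+|¬D) = 0.0643 (false positive rate = 1 - specificity)

Step 1: Find P(+)
P(+) = P(+|D)P(D) + P(+|¬D)P(¬D)
     = 0.9200 × 0.0525 + 0.0643 × 0.9475
     = 0.04830000 + 0.06092425
     = 0.10922425

Step 2: Apply Bayes' theorem for P(D|+)
P(D|+) = P(+|D)P(D) / P(+)
       = 0.04830000 / 0.10922425
       = 0.4422


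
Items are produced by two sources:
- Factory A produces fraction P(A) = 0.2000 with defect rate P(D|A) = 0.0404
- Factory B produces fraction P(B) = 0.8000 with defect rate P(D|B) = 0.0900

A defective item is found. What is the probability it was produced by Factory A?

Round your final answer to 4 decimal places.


Let A = from Factory A, D = defective

Given:
- P(A) = 0.2000, P(B) = 0.8000
- P(D|A) = 0.0404, P(D|B) = 0.0900

Step 1: Find P(D)
P(D) = P(D|A)P(A) + P(D|B)P(B)
     = 0.0404 × 0.2000 + 0.0900 × 0.8000
     = 0.00808000 + 0.07200000
     = 0.08008000

Step 2: Apply Bayes' theorem
P(A|D) = P(D|A)P(A) / P(D)
       = 0.00808000 / 0.08008000
       = 0.1009


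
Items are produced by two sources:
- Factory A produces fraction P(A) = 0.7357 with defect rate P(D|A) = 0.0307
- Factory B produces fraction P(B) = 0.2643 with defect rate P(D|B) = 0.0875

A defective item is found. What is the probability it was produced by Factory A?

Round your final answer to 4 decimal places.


Let A = from Factory A, D = defective

Given:
- P(A) = 0.7357, P(B) = 0.2643
- P(D|A) = 0.0307, P(D|B) = 0.0875

Step 1: Find P(D)
P(D) = P(D|A)P(A) + P(D|B)P(B)
     = 0.0307 × 0.7357 + 0.0875 × 0.2643
     = 0.02258599 + 0.02312625
     = 0.04571224

Step 2: Apply Bayes' theorem
P(A|D) = P(D|A)P(A) / P(D)
       = 0.02258599 / 0.04571224
       = 0.4941


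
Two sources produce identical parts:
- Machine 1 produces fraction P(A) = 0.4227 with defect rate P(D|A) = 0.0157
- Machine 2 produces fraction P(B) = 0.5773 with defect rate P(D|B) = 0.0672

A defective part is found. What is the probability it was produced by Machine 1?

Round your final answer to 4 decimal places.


Let A = from Machine 1, D = defective

Given:
- P(A) = 0.4227, P(B) = 0.5773
- P(D|A) = 0.0157, P(D|B) = 0.0672

Step 1: Find P(D)
P(D) = P(D|A)P(A) + P(D|B)P(B)
     = 0.0157 × 0.4227 + 0.0672 × 0.5773
     = 0.00663639 + 0.03879456
     = 0.04543095

Step 2: Apply Bayes' theorem
P(A|D) = P(D|A)P(A) / P(D)
       = 0.00663639 / 0.04543095
       = 0.1461


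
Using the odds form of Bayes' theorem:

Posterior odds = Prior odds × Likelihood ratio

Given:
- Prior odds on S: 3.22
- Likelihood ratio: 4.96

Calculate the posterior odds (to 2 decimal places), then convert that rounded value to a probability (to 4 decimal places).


Step 1: Calculate posterior odds
Posterior odds = Prior odds × LR
               = 3.22 × 4.96
               = 15.97

Step 2: Convert to probability
P(S|E) = Posterior odds / (1 + Posterior odds)
       = 15.97 / (1 + 15.97)
       = 15.97 / 16.97
       = 0.9411

The evidence increased P(S) from 0.7630 to 0.9411.


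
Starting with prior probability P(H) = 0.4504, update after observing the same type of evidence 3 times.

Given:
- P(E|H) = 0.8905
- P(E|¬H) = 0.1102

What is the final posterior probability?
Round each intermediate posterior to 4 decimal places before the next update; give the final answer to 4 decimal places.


Sequential Bayesian updating:

Initial prior: P(H) = 0.4504

Update 1:
  P(E) = 0.8905 × 0.4504 + 0.1102 × 0.5496 = 0.40108120 + 0.06056592 = 0.46164712
  P(H|E) = 0.40108120 / 0.46164712 = 0.8688

Update 2:
  P(E) = 0.8905 × 0.8688 + 0.1102 × 0.1312 = 0.77366640 + 0.01445824 = 0.78812464
  P(H|E) = 0.77366640 / 0.78812464 = 0.9817

Update 3:
  P(E) = 0.8905 × 0.9817 + 0.1102 × 0.0183 = 0.87420385 + 0.00201666 = 0.87622051
  P(H|E) = 0.87420385 / 0.87622051 = 0.9977

Final posterior: 0.9977


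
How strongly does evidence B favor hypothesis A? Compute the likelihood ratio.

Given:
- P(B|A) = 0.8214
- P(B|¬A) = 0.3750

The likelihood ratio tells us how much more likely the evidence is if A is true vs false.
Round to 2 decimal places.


Likelihood Ratio (LR) = P(B|A) / P(B|¬A)

LR = 0.8214 / 0.3750
   = 2.19

The evidence is 2.19 times more likely if A is true than if A is false.
Because LR exceeds 1, B is evidence for A.


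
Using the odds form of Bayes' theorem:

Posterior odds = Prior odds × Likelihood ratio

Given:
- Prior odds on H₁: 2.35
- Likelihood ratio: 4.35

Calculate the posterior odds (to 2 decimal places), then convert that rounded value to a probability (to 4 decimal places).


Step 1: Calculate posterior odds
Posterior odds = Prior odds × LR
               = 2.35 × 4.35
               = 10.22

Step 2: Convert to probability
P(H₁|E) = Posterior odds / (1 + Posterior odds)
       = 10.22 / (1 + 10.22)
       = 10.22 / 11.22
       = 0.9109

The evidence increased P(H₁) from 0.7015 to 0.9109.


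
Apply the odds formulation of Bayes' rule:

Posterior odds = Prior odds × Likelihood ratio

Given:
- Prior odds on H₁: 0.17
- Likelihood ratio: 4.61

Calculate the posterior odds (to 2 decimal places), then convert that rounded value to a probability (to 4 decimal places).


Step 1: Calculate posterior odds
Posterior odds = Prior odds × LR
               = 0.17 × 4.61
               = 0.78

Step 2: Convert to probability
P(H₁|E) = Posterior odds / (1 + Posterior odds)
       = 0.78 / (1 + 0.78)
       = 0.78 / 1.78
       = 0.4382

The evidence increased P(H₁) from 0.1453 to 0.4382.


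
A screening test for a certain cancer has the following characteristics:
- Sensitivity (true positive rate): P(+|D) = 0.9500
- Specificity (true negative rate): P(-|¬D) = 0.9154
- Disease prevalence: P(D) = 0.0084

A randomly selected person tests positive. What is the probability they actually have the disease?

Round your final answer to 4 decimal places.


Let D = has disease, + = positive test

Given:
- P(D) = 0.0084 (prevalence)
- P(+|D) = 0.9500 (sensitivity)
- P(-|¬D) = 0.9154 (specificity)
- P(+|¬D) = 0.0846 (false positive rate = 1 - specificity)

Step 1: Find P(+)
P(+) = P(+|D)P(D) + P(+|¬D)P(¬D)
     = 0.9500 × 0.0084 + 0.0846 × 0.9916
     = 0.00798000 + 0.08388936
     = 0.09186936

Step 2: Apply Bayes' theorem for P(D|+)
P(D|+) = P(+|D)P(D) / P(+)
       = 0.00798000 / 0.09186936
       = 0.0869


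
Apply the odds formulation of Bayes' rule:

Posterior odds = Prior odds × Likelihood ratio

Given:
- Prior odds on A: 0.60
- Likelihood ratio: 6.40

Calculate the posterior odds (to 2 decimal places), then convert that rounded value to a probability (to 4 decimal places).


Step 1: Calculate posterior odds
Posterior odds = Prior odds × LR
               = 0.60 × 6.40
               = 3.84

Step 2: Convert to probability
P(A|E) = Posterior odds / (1 + Posterior odds)
       = 3.84 / (1 + 3.84)
       = 3.84 / 4.84
       = 0.7934

The evidence increased P(A) from 0.3750 to 0.7934.


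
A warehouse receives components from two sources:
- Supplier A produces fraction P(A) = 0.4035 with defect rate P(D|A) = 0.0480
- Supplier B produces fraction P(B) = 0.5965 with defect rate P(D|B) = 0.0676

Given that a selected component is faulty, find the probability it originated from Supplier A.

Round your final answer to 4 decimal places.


Let A = from Supplier A, D = faulty

Given:
- P(A) = 0.4035, P(B) = 0.5965
- P(D|A) = 0.0480, P(D|B) = 0.0676

Step 1: Find P(D)
P(D) = P(D|A)P(A) + P(D|B)P(B)
     = 0.0480 × 0.4035 + 0.0676 × 0.5965
     = 0.01936800 + 0.04032340
     = 0.05969140

Step 2: Apply Bayes' theorem
P(A|D) = P(D|A)P(A) / P(D)
       = 0.01936800 / 0.05969140
       = 0.3245


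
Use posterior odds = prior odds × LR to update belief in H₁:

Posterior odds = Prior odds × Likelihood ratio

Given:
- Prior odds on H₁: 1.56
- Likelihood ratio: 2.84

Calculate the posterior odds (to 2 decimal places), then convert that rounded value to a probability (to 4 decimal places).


Step 1: Calculate posterior odds
Posterior odds = Prior odds × LR
               = 1.56 × 2.84
               = 4.43

Step 2: Convert to probability
P(H₁|E) = Posterior odds / (1 + Posterior odds)
       = 4.43 / (1 + 4.43)
       = 4.43 / 5.43
       = 0.8158

The evidence increased P(H₁) from 0.6094 to 0.8158.


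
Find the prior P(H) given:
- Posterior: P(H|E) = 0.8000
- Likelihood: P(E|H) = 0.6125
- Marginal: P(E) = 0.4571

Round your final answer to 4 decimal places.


From Bayes' theorem: P(H|E) = P(E|H) × P(H) / P(E)

Rearranging for P(H):
P(H) = P(H|E) × P(E) / P(E|H)
     = 0.8000 × 0.4571 / 0.6125
     = 0.36568000 / 0.6125
     = 0.5970


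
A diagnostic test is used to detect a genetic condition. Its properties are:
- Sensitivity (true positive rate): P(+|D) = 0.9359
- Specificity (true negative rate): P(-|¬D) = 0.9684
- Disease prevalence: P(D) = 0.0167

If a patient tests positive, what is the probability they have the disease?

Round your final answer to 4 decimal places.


Let D = has disease, + = positive test

Given:
- P(D) = 0.0167 (prevalence)
- P(+|D) = 0.9359 (sensitivity)
- P(-|¬D) = 0.9684 (specificity)
- P(+|¬D) = 0.0316 (false positive rate = 1 - specificity)

Step 1: Find P(+)
P(+) = P(+|D)P(D) + P(+|¬D)P(¬D)
     = 0.9359 × 0.0167 + 0.0316 × 0.9833
     = 0.01562953 + 0.03107228
     = 0.04670181

Step 2: Apply Bayes' theorem for P(D|+)
P(D|+) = P(+|D)P(D) / P(+)
       = 0.01562953 / 0.04670181
       = 0.3347


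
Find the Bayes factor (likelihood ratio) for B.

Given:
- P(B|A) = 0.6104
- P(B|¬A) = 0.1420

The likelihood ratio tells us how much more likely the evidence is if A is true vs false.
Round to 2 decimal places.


Likelihood Ratio (LR) = P(B|A) / P(B|¬A)

LR = 0.6104 / 0.1420
   = 4.30

The evidence is 4.30 times more likely if A is true than if A is false.
LR > 1, so observing B raises the odds in favor of A.


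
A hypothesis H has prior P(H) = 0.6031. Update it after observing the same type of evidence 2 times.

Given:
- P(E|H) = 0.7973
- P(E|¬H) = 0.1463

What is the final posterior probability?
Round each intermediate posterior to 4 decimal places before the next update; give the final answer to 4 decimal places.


Sequential Bayesian updating:

Initial prior: P(H) = 0.6031

Update 1:
  P(E) = 0.7973 × 0.6031 + 0.1463 × 0.3969 = 0.48085163 + 0.05806647 = 0.53891810
  P(H|E) = 0.48085163 / 0.53891810 = 0.8923

Update 2:
  P(E) = 0.7973 × 0.8923 + 0.1463 × 0.1077 = 0.71143079 + 0.01575651 = 0.72718730
  P(H|E) = 0.71143079 / 0.72718730 = 0.9783

Final posterior: 0.9783


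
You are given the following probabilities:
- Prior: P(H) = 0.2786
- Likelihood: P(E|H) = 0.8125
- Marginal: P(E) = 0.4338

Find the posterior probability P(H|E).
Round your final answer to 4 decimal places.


Using Bayes' theorem:

P(H|E) = P(E|H) × P(H) / P(E)
       = 0.8125 × 0.2786 / 0.4338
       = 0.22636250 / 0.4338
       = 0.5218

The evidence strengthens our belief in H.
Prior: 0.2786 → Posterior: 0.5218


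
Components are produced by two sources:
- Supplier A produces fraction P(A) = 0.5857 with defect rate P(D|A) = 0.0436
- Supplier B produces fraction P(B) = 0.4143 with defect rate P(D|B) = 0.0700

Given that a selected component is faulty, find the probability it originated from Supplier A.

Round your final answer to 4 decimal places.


Let A = from Supplier A, D = faulty

Given:
- P(A) = 0.5857, P(B) = 0.4143
- P(D|A) = 0.0436, P(D|B) = 0.0700

Step 1: Find P(D)
P(D) = P(D|A)P(A) + P(D|B)P(B)
     = 0.0436 × 0.5857 + 0.0700 × 0.4143
     = 0.02553652 + 0.02900100
     = 0.05453752

Step 2: Apply Bayes' theorem
P(A|D) = P(D|A)P(A) / P(D)
       = 0.02553652 / 0.05453752
       = 0.4682


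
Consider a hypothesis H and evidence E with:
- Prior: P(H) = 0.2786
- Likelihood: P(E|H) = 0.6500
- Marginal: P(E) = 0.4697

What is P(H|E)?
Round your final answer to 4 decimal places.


Using Bayes' theorem:

P(H|E) = P(E|H) × P(H) / P(E)
       = 0.6500 × 0.2786 / 0.4697
       = 0.18109000 / 0.4697
       = 0.3855

The evidence strengthens our belief in H.
Prior: 0.2786 → Posterior: 0.3855


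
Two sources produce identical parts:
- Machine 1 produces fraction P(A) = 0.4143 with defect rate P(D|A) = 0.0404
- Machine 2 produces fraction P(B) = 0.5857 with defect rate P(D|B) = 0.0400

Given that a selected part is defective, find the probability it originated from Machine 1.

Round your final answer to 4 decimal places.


Let A = from Machine 1, D = defective

Given:
- P(A) = 0.4143, P(B) = 0.5857
- P(D|A) = 0.0404, P(D|B) = 0.0400

Step 1: Find P(D)
P(D) = P(D|A)P(A) + P(D|B)P(B)
     = 0.0404 × 0.4143 + 0.0400 × 0.5857
     = 0.01673772 + 0.02342800
     = 0.04016572

Step 2: Apply Bayes' theorem
P(A|D) = P(D|A)P(A) / P(D)
       = 0.01673772 / 0.04016572
       = 0.4167


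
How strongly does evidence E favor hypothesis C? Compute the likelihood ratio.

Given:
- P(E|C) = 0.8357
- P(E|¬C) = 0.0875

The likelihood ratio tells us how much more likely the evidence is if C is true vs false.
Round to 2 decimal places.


Likelihood Ratio (LR) = P(E|C) / P(E|¬C)

LR = 0.8357 / 0.0875
   = 9.55

The evidence is 9.55 times more likely if C is true than if C is false.
Since LR > 1, the evidence supports C over ¬C.
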